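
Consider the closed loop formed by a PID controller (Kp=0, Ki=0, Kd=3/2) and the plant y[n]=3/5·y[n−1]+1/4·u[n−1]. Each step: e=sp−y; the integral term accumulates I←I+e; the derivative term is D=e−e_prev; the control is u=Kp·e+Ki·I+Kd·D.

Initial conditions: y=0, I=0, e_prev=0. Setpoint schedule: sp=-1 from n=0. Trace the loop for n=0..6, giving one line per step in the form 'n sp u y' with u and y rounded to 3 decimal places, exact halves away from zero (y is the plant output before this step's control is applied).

0 -1 -1.500 0.000
1 -1 0.563 -0.375
2 -1 -0.436 -0.084
3 -1 0.113 -0.160
4 -1 -0.138 -0.068
5 -1 0.011 -0.075
6 -1 -0.049 -0.042

(exact arithmetic carried between steps; '≈' marks a value shown rounded to 6 d.p. or computed from one; I and e_prev carry over from the previous line; the table rounds u and y to 3 d.p., halves away from zero)
n=0: y=0, sp=-1, e=sp−y=-1; I=-1, D=e−e_prev=-1; u=0·(-1)+0·(-1)+3/2·(-1)=-1.5; next y=3/5·0+1/4·(-1.5)=-0.375
n=1: y=-0.375, sp=-1, e=sp−y=-0.625; I=-1.625, D=e−e_prev=0.375; u=0·(-0.625)+0·(-1.625)+3/2·0.375=0.5625; next y=3/5·(-0.375)+1/4·0.5625=-0.084375
n=2: y=-0.084375, sp=-1, e=sp−y=-0.915625; I=-2.540625, D=e−e_prev=-0.290625; u=0·(-0.915625)+0·(-2.540625)+3/2·(-0.290625)≈-0.435938; next y=3/5·(-0.084375)+1/4·(-0.435938)≈-0.159609
n=3: y≈-0.159609, sp=-1, e=sp−y≈-0.840391; I≈-3.381016, D=e−e_prev≈0.075234; u=0·(-0.840391)+0·(-3.381016)+3/2·0.075234≈0.112852; next y=3/5·(-0.159609)+1/4·0.112852≈-0.067553
n=4: y≈-0.067553, sp=-1, e=sp−y≈-0.932447; I≈-4.313463, D=e−e_prev≈-0.092057; u=0·(-0.932447)+0·(-4.313463)+3/2·(-0.092057)≈-0.138085; next y=3/5·(-0.067553)+1/4·(-0.138085)≈-0.075053
n=5: y≈-0.075053, sp=-1, e=sp−y≈-0.924947; I≈-5.238410, D=e−e_prev≈0.007500; u=0·(-0.924947)+0·(-5.238410)+3/2·0.007500≈0.011250; next y=3/5·(-0.075053)+1/4·0.011250≈-0.042219
n=6: y≈-0.042219, sp=-1, e=sp−y≈-0.957781; I≈-6.196191, D=e−e_prev≈-0.032834; u=0·(-0.957781)+0·(-6.196191)+3/2·(-0.032834)≈-0.049251; next y=3/5·(-0.042219)+1/4·(-0.049251)≈-0.037644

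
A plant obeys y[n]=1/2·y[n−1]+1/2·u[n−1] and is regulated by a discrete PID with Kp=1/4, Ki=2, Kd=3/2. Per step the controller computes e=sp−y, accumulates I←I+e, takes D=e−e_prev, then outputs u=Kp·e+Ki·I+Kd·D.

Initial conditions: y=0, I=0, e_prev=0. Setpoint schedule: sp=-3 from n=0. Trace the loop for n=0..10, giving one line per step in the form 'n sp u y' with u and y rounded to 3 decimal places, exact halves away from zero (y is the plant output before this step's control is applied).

(exact arithmetic carried between steps; '≈' marks a value shown rounded to 6 d.p. or computed from one; I and e_prev carry over from the previous line; the table rounds u and y to 3 d.p., halves away from zero)
n=0: y=0, sp=-3, e=sp−y=-3; I=-3, D=e−e_prev=-3; u=1/4·(-3)+2·(-3)+3/2·(-3)=-11.25; next y=1/2·0+1/2·(-11.25)=-5.625
n=1: y=-5.625, sp=-3, e=sp−y=2.625; I=-0.375, D=e−e_prev=5.625; u=1/4·2.625+2·(-0.375)+3/2·5.625=8.34375; next y=1/2·(-5.625)+1/2·8.34375=1.359375
n=2: y=1.359375, sp=-3, e=sp−y=-4.359375; I=-4.734375, D=e−e_prev=-6.984375; u=1/4·(-4.359375)+2·(-4.734375)+3/2·(-6.984375)≈-21.035156; next y=1/2·1.359375+1/2·(-21.035156)≈-9.837891
n=3: y≈-9.837891, sp=-3, e=sp−y≈6.837891; I≈2.103516, D=e−e_prev≈11.197266; u=1/4·6.837891+2·2.103516+3/2·11.197266≈22.712402; next y=1/2·(-9.837891)+1/2·22.712402≈6.437256
n=4: y≈6.437256, sp=-3, e=sp−y≈-9.437256; I≈-7.333740, D=e−e_prev≈-16.275146; u=1/4·(-9.437256)+2·(-7.333740)+3/2·(-16.275146)≈-41.439514; next y=1/2·6.437256+1/2·(-41.439514)≈-17.501129
n=5: y≈-17.501129, sp=-3, e=sp−y≈14.501129; I≈7.167389, D=e−e_prev≈23.938385; u=1/4·14.501129+2·7.167389+3/2·23.938385≈53.867638; next y=1/2·(-17.501129)+1/2·53.867638≈18.183254
n=6: y≈18.183254, sp=-3, e=sp−y≈-21.183254; I≈-14.015865, D=e−e_prev≈-35.684383; u=1/4·(-21.183254)+2·(-14.015865)+3/2·(-35.684383)≈-86.854119; next y=1/2·18.183254+1/2·(-86.854119)≈-34.335433
n=7: y≈-34.335433, sp=-3, e=sp−y≈31.335433; I≈17.319567, D=e−e_prev≈52.518687; u=1/4·31.335433+2·17.319567+3/2·52.518687≈121.251023; next y=1/2·(-34.335433)+1/2·121.251023≈43.457795
n=8: y≈43.457795, sp=-3, e=sp−y≈-46.457795; I≈-29.138228, D=e−e_prev≈-77.793228; u=1/4·(-46.457795)+2·(-29.138228)+3/2·(-77.793228)≈-186.580746; next y=1/2·43.457795+1/2·(-186.580746)≈-71.561475
n=9: y≈-71.561475, sp=-3, e=sp−y≈68.561475; I≈39.423248, D=e−e_prev≈115.019271; u=1/4·68.561475+2·39.423248+3/2·115.019271≈268.515770; next y=1/2·(-71.561475)+1/2·268.515770≈98.477147
n=10: y≈98.477147, sp=-3, e=sp−y≈-101.477147; I≈-62.053900, D=e−e_prev≈-170.038623; u=1/4·(-101.477147)+2·(-62.053900)+3/2·(-170.038623)≈-404.535020; next y=1/2·98.477147+1/2·(-404.535020)≈-153.028936

0 -3 -11.250 0.000
1 -3 8.344 -5.625
2 -3 -21.035 1.359
3 -3 22.712 -9.838
4 -3 -41.440 6.437
5 -3 53.868 -17.501
6 -3 -86.854 18.183
7 -3 121.251 -34.335
8 -3 -186.581 43.458
9 -3 268.516 -71.561
10 -3 -404.535 98.477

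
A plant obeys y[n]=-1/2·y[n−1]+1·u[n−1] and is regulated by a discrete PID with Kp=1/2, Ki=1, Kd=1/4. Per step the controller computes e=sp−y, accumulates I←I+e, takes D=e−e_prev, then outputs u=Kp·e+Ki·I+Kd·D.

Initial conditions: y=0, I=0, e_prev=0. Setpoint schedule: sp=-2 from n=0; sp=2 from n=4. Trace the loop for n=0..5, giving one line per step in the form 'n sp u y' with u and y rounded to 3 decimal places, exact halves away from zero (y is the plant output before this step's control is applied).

0 -2 -3.500 0.000
1 -2 1.125 -3.500
2 -2 -9.406 2.875
3 -2 11.320 -10.844
4 2 -24.541 16.742
5 2 53.508 -32.912

(exact arithmetic carried between steps; '≈' marks a value shown rounded to 6 d.p. or computed from one; I and e_prev carry over from the previous line; the table rounds u and y to 3 d.p., halves away from zero)
n=0: y=0, sp=-2, e=sp−y=-2; I=-2, D=e−e_prev=-2; u=1/2·(-2)+1·(-2)+1/4·(-2)=-3.5; next y=-1/2·0+1·(-3.5)=-3.5
n=1: y=-3.5, sp=-2, e=sp−y=1.5; I=-0.5, D=e−e_prev=3.5; u=1/2·1.5+1·(-0.5)+1/4·3.5=1.125; next y=-1/2·(-3.5)+1·1.125=2.875
n=2: y=2.875, sp=-2, e=sp−y=-4.875; I=-5.375, D=e−e_prev=-6.375; u=1/2·(-4.875)+1·(-5.375)+1/4·(-6.375)=-9.40625; next y=-1/2·2.875+1·(-9.40625)=-10.84375
n=3: y=-10.84375, sp=-2, e=sp−y=8.84375; I=3.46875, D=e−e_prev=13.71875; u=1/2·8.84375+1·3.46875+1/4·13.71875≈11.320313; next y=-1/2·(-10.84375)+1·11.320313≈16.742188
n=4: y≈16.742188, sp=2, e=sp−y≈-14.742188; I≈-11.273438, D=e−e_prev≈-23.585938; u=1/2·(-14.742188)+1·(-11.273438)+1/4·(-23.585938)≈-24.541016; next y=-1/2·16.742188+1·(-24.541016)≈-32.912109
n=5: y≈-32.912109, sp=2, e=sp−y≈34.912109; I≈23.638672, D=e−e_prev≈49.654297; u=1/2·34.912109+1·23.638672+1/4·49.654297≈53.508301; next y=-1/2·(-32.912109)+1·53.508301≈69.964355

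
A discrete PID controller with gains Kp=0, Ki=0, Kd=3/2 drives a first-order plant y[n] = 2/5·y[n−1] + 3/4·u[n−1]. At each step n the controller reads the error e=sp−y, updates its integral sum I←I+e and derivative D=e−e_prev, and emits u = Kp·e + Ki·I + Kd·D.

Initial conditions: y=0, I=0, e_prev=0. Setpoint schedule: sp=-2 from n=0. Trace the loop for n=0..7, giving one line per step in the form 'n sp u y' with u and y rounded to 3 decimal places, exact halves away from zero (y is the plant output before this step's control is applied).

0 -2 -3.000 0.000
1 -2 3.375 -2.250
2 -2 -5.822 1.631
3 -2 8.018 -3.714
4 -2 -12.362 4.528
5 -2 17.983 -7.461
6 -2 -26.945 10.503
7 -2 39.766 -16.008

(exact arithmetic carried between steps; '≈' marks a value shown rounded to 6 d.p. or computed from one; I and e_prev carry over from the previous line; the table rounds u and y to 3 d.p., halves away from zero)
n=0: y=0, sp=-2, e=sp−y=-2; I=-2, D=e−e_prev=-2; u=0·(-2)+0·(-2)+3/2·(-2)=-3; next y=2/5·0+3/4·(-3)=-2.25
n=1: y=-2.25, sp=-2, e=sp−y=0.25; I=-1.75, D=e−e_prev=2.25; u=0·0.25+0·(-1.75)+3/2·2.25=3.375; next y=2/5·(-2.25)+3/4·3.375=1.63125
n=2: y=1.63125, sp=-2, e=sp−y=-3.63125; I=-5.38125, D=e−e_prev=-3.88125; u=0·(-3.63125)+0·(-5.38125)+3/2·(-3.88125)=-5.821875; next y=2/5·1.63125+3/4·(-5.821875)≈-3.713906
n=3: y≈-3.713906, sp=-2, e=sp−y≈1.713906; I≈-3.667344, D=e−e_prev≈5.345156; u=0·1.713906+0·(-3.667344)+3/2·5.345156≈8.017734; next y=2/5·(-3.713906)+3/4·8.017734≈4.527738
n=4: y≈4.527738, sp=-2, e=sp−y≈-6.527738; I≈-10.195082, D=e−e_prev≈-8.241645; u=0·(-6.527738)+0·(-10.195082)+3/2·(-8.241645)≈-12.362467; next y=2/5·4.527738+3/4·(-12.362467)≈-7.460755
n=5: y≈-7.460755, sp=-2, e=sp−y≈5.460755; I≈-4.734327, D=e−e_prev≈11.988493; u=0·5.460755+0·(-4.734327)+3/2·11.988493≈17.982740; next y=2/5·(-7.460755)+3/4·17.982740≈10.502753
n=6: y≈10.502753, sp=-2, e=sp−y≈-12.502753; I≈-17.237080, D=e−e_prev≈-17.963508; u=0·(-12.502753)+0·(-17.237080)+3/2·(-17.963508)≈-26.945261; next y=2/5·10.502753+3/4·(-26.945261)≈-16.007845
n=7: y≈-16.007845, sp=-2, e=sp−y≈14.007845; I≈-3.229235, D=e−e_prev≈26.510598; u=0·14.007845+0·(-3.229235)+3/2·26.510598≈39.765897; next y=2/5·(-16.007845)+3/4·39.765897≈23.421284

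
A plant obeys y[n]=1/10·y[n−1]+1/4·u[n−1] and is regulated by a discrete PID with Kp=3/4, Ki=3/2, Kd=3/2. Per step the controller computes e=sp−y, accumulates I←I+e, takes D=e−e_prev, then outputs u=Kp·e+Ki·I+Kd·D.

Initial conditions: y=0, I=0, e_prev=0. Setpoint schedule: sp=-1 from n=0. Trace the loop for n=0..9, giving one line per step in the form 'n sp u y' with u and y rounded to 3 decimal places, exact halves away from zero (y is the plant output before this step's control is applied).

(exact arithmetic carried between steps; '≈' marks a value shown rounded to 6 d.p. or computed from one; I and e_prev carry over from the previous line; the table rounds u and y to 3 d.p., halves away from zero)
n=0: y=0, sp=-1, e=sp−y=-1; I=-1, D=e−e_prev=-1; u=3/4·(-1)+3/2·(-1)+3/2·(-1)=-3.75; next y=1/10·0+1/4·(-3.75)=-0.9375
n=1: y=-0.9375, sp=-1, e=sp−y=-0.0625; I=-1.0625, D=e−e_prev=0.9375; u=3/4·(-0.0625)+3/2·(-1.0625)+3/2·0.9375=-0.234375; next y=1/10·(-0.9375)+1/4·(-0.234375)≈-0.152344
n=2: y≈-0.152344, sp=-1, e=sp−y≈-0.847656; I≈-1.910156, D=e−e_prev≈-0.785156; u=3/4·(-0.847656)+3/2·(-1.910156)+3/2·(-0.785156)≈-4.678711; next y=1/10·(-0.152344)+1/4·(-4.678711)≈-1.184912
n=3: y≈-1.184912, sp=-1, e=sp−y≈0.184912; I≈-1.725244, D=e−e_prev≈1.032568; u=3/4·0.184912+3/2·(-1.725244)+3/2·1.032568≈-0.900330; next y=1/10·(-1.184912)+1/4·(-0.900330)≈-0.343574
n=4: y≈-0.343574, sp=-1, e=sp−y≈-0.656426; I≈-2.381671, D=e−e_prev≈-0.841339; u=3/4·(-0.656426)+3/2·(-2.381671)+3/2·(-0.841339)≈-5.326833; next y=1/10·(-0.343574)+1/4·(-5.326833)≈-1.366066
n=5: y≈-1.366066, sp=-1, e=sp−y≈0.366066; I≈-2.015605, D=e−e_prev≈1.022492; u=3/4·0.366066+3/2·(-2.015605)+3/2·1.022492≈-1.215120; next y=1/10·(-1.366066)+1/4·(-1.215120)≈-0.440387
n=6: y≈-0.440387, sp=-1, e=sp−y≈-0.559613; I≈-2.575218, D=e−e_prev≈-0.925679; u=3/4·(-0.559613)+3/2·(-2.575218)+3/2·(-0.925679)≈-5.671056; next y=1/10·(-0.440387)+1/4·(-5.671056)≈-1.461803
n=7: y≈-1.461803, sp=-1, e=sp−y≈0.461803; I≈-2.113416, D=e−e_prev≈1.021416; u=3/4·0.461803+3/2·(-2.113416)+3/2·1.021416≈-1.291647; next y=1/10·(-1.461803)+1/4·(-1.291647)≈-0.469092
n=8: y≈-0.469092, sp=-1, e=sp−y≈-0.530908; I≈-2.644324, D=e−e_prev≈-0.992711; u=3/4·(-0.530908)+3/2·(-2.644324)+3/2·(-0.992711)≈-5.853732; next y=1/10·(-0.469092)+1/4·(-5.853732)≈-1.510342
n=9: y≈-1.510342, sp=-1, e=sp−y≈0.510342; I≈-2.133981, D=e−e_prev≈1.041250; u=3/4·0.510342+3/2·(-2.133981)+3/2·1.041250≈-1.256340; next y=1/10·(-1.510342)+1/4·(-1.256340)≈-0.465119

0 -1 -3.750 0.000
1 -1 -0.234 -0.938
2 -1 -4.679 -0.152
3 -1 -0.900 -1.185
4 -1 -5.327 -0.344
5 -1 -1.215 -1.366
6 -1 -5.671 -0.440
7 -1 -1.292 -1.462
8 -1 -5.854 -0.469
9 -1 -1.256 -1.510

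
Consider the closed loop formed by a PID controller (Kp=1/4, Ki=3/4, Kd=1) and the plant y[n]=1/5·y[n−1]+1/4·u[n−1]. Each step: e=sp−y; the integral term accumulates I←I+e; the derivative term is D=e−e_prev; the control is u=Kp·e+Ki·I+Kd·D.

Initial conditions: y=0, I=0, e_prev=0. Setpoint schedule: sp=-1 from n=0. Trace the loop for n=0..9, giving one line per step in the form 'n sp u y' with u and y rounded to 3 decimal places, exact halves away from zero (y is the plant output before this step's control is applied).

0 -1 -2.000 0.000
1 -1 -0.750 -0.500
2 -1 -2.050 -0.288
3 -1 -1.807 -0.570
4 -1 -2.420 -0.566
5 -1 -2.437 -0.718
6 -1 -2.731 -0.753
7 -1 -2.790 -0.833
8 -1 -2.934 -0.864
9 -1 -2.982 -0.906

(exact arithmetic carried between steps; '≈' marks a value shown rounded to 6 d.p. or computed from one; I and e_prev carry over from the previous line; the table rounds u and y to 3 d.p., halves away from zero)
n=0: y=0, sp=-1, e=sp−y=-1; I=-1, D=e−e_prev=-1; u=1/4·(-1)+3/4·(-1)+1·(-1)=-2; next y=1/5·0+1/4·(-2)=-0.5
n=1: y=-0.5, sp=-1, e=sp−y=-0.5; I=-1.5, D=e−e_prev=0.5; u=1/4·(-0.5)+3/4·(-1.5)+1·0.5=-0.75; next y=1/5·(-0.5)+1/4·(-0.75)=-0.2875
n=2: y=-0.2875, sp=-1, e=sp−y=-0.7125; I=-2.2125, D=e−e_prev=-0.2125; u=1/4·(-0.7125)+3/4·(-2.2125)+1·(-0.2125)=-2.05; next y=1/5·(-0.2875)+1/4·(-2.05)=-0.57
n=3: y=-0.57, sp=-1, e=sp−y=-0.43; I=-2.6425, D=e−e_prev=0.2825; u=1/4·(-0.43)+3/4·(-2.6425)+1·0.2825=-1.806875; next y=1/5·(-0.57)+1/4·(-1.806875)≈-0.565719
n=4: y≈-0.565719, sp=-1, e=sp−y≈-0.434281; I≈-3.076781, D=e−e_prev≈-0.004281; u=1/4·(-0.434281)+3/4·(-3.076781)+1·(-0.004281)≈-2.420438; next y=1/5·(-0.565719)+1/4·(-2.420438)≈-0.718253
n=5: y≈-0.718253, sp=-1, e=sp−y≈-0.281747; I≈-3.358528, D=e−e_prev≈0.152534; u=1/4·(-0.281747)+3/4·(-3.358528)+1·0.152534≈-2.436798; next y=1/5·(-0.718253)+1/4·(-2.436798)≈-0.752850
n=6: y≈-0.752850, sp=-1, e=sp−y≈-0.247150; I≈-3.605678, D=e−e_prev≈0.034597; u=1/4·(-0.247150)+3/4·(-3.605678)+1·0.034597≈-2.731449; next y=1/5·(-0.752850)+1/4·(-2.731449)≈-0.833432
n=7: y≈-0.833432, sp=-1, e=sp−y≈-0.166568; I≈-3.772246, D=e−e_prev≈0.080582; u=1/4·(-0.166568)+3/4·(-3.772246)+1·0.080582≈-2.790244; next y=1/5·(-0.833432)+1/4·(-2.790244)≈-0.864247
n=8: y≈-0.864247, sp=-1, e=sp−y≈-0.135753; I≈-3.907998, D=e−e_prev≈0.030815; u=1/4·(-0.135753)+3/4·(-3.907998)+1·0.030815≈-2.934121; next y=1/5·(-0.864247)+1/4·(-2.934121)≈-0.906380
n=9: y≈-0.906380, sp=-1, e=sp−y≈-0.093620; I≈-4.001618, D=e−e_prev≈0.042132; u=1/4·(-0.093620)+3/4·(-4.001618)+1·0.042132≈-2.982486; next y=1/5·(-0.906380)+1/4·(-2.982486)≈-0.926898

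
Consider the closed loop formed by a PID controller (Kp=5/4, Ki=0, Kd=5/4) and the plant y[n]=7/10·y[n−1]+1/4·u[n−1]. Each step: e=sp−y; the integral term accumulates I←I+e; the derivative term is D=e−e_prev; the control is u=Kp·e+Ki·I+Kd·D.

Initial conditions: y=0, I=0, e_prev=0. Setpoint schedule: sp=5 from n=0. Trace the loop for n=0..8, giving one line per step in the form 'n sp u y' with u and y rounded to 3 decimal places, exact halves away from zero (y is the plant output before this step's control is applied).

0 5 12.500 0.000
1 5 -1.563 3.125
2 5 5.664 1.797
3 5 1.812 2.674
4 5 3.781 2.325
5 5 2.725 2.572
6 5 3.261 2.482
7 5 2.971 2.553
8 5 3.117 2.530

(exact arithmetic carried between steps; '≈' marks a value shown rounded to 6 d.p. or computed from one; I and e_prev carry over from the previous line; the table rounds u and y to 3 d.p., halves away from zero)
n=0: y=0, sp=5, e=sp−y=5; I=5, D=e−e_prev=5; u=5/4·5+0·5+5/4·5=12.5; next y=7/10·0+1/4·12.5=3.125
n=1: y=3.125, sp=5, e=sp−y=1.875; I=6.875, D=e−e_prev=-3.125; u=5/4·1.875+0·6.875+5/4·(-3.125)=-1.5625; next y=7/10·3.125+1/4·(-1.5625)=1.796875
n=2: y=1.796875, sp=5, e=sp−y=3.203125; I=10.078125, D=e−e_prev=1.328125; u=5/4·3.203125+0·10.078125+5/4·1.328125≈5.664063; next y=7/10·1.796875+1/4·5.664063≈2.673828
n=3: y≈2.673828, sp=5, e=sp−y≈2.326172; I≈12.404297, D=e−e_prev≈-0.876953; u=5/4·2.326172+0·12.404297+5/4·(-0.876953)≈1.811523; next y=7/10·2.673828+1/4·1.811523≈2.324561
n=4: y≈2.324561, sp=5, e=sp−y≈2.675439; I≈15.079736, D=e−e_prev≈0.349268; u=5/4·2.675439+0·15.079736+5/4·0.349268≈3.780884; next y=7/10·2.324561+1/4·3.780884≈2.572413
n=5: y≈2.572413, sp=5, e=sp−y≈2.427587; I≈17.507323, D=e−e_prev≈-0.247853; u=5/4·2.427587+0·17.507323+5/4·(-0.247853)≈2.724667; next y=7/10·2.572413+1/4·2.724667≈2.481856
n=6: y≈2.481856, sp=5, e=sp−y≈2.518144; I≈20.025467, D=e−e_prev≈0.090557; u=5/4·2.518144+0·20.025467+5/4·0.090557≈3.260876; next y=7/10·2.481856+1/4·3.260876≈2.552518
n=7: y≈2.552518, sp=5, e=sp−y≈2.447482; I≈22.472948, D=e−e_prev≈-0.070662; u=5/4·2.447482+0·22.472948+5/4·(-0.070662)≈2.971024; next y=7/10·2.552518+1/4·2.971024≈2.529519
n=8: y≈2.529519, sp=5, e=sp−y≈2.470481; I≈24.943430, D=e−e_prev≈0.022999; u=5/4·2.470481+0·24.943430+5/4·0.022999≈3.116851; next y=7/10·2.529519+1/4·3.116851≈2.549876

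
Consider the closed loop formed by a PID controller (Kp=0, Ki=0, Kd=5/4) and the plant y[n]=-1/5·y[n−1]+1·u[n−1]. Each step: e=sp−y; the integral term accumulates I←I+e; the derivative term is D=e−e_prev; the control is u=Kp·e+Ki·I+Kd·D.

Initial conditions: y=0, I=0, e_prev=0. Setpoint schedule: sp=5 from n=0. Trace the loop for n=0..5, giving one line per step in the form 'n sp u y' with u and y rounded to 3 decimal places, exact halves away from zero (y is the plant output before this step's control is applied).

0 5 6.250 0.000
1 5 -7.813 6.250
2 5 19.141 -9.063
3 5 -37.520 20.953
4 5 78.329 -41.710
5 5 -160.477 86.671

(exact arithmetic carried between steps; '≈' marks a value shown rounded to 6 d.p. or computed from one; I and e_prev carry over from the previous line; the table rounds u and y to 3 d.p., halves away from zero)
n=0: y=0, sp=5, e=sp−y=5; I=5, D=e−e_prev=5; u=0·5+0·5+5/4·5=6.25; next y=-1/5·0+1·6.25=6.25
n=1: y=6.25, sp=5, e=sp−y=-1.25; I=3.75, D=e−e_prev=-6.25; u=0·(-1.25)+0·3.75+5/4·(-6.25)=-7.8125; next y=-1/5·6.25+1·(-7.8125)=-9.0625
n=2: y=-9.0625, sp=5, e=sp−y=14.0625; I=17.8125, D=e−e_prev=15.3125; u=0·14.0625+0·17.8125+5/4·15.3125=19.140625; next y=-1/5·(-9.0625)+1·19.140625=20.953125
n=3: y=20.953125, sp=5, e=sp−y=-15.953125; I=1.859375, D=e−e_prev=-30.015625; u=0·(-15.953125)+0·1.859375+5/4·(-30.015625)≈-37.519531; next y=-1/5·20.953125+1·(-37.519531)≈-41.710156
n=4: y≈-41.710156, sp=5, e=sp−y≈46.710156; I≈48.569531, D=e−e_prev≈62.663281; u=0·46.710156+0·48.569531+5/4·62.663281≈78.329102; next y=-1/5·(-41.710156)+1·78.329102≈86.671133
n=5: y≈86.671133, sp=5, e=sp−y≈-81.671133; I≈-33.101602, D=e−e_prev≈-128.381289; u=0·(-81.671133)+0·(-33.101602)+5/4·(-128.381289)≈-160.476611; next y=-1/5·86.671133+1·(-160.476611)≈-177.810838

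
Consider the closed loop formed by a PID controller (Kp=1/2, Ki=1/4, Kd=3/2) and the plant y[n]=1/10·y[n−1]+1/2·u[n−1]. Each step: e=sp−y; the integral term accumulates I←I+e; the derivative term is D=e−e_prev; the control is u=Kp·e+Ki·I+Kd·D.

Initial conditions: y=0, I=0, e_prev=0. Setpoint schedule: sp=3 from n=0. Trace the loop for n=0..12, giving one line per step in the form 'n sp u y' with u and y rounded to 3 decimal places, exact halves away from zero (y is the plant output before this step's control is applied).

0 3 6.750 0.000
1 3 -4.594 3.375
2 3 12.377 -1.959
3 3 -12.277 5.993
4 3 24.850 -5.539
5 3 -29.486 11.871
6 3 51.622 -13.556
7 3 -67.904 24.455
8 3 109.663 -31.507
9 3 -152.825 51.681
10 3 236.368 -71.244
11 3 -339.643 111.059
12 3 513.792 -158.715

(exact arithmetic carried between steps; '≈' marks a value shown rounded to 6 d.p. or computed from one; I and e_prev carry over from the previous line; the table rounds u and y to 3 d.p., halves away from zero)
n=0: y=0, sp=3, e=sp−y=3; I=3, D=e−e_prev=3; u=1/2·3+1/4·3+3/2·3=6.75; next y=1/10·0+1/2·6.75=3.375
n=1: y=3.375, sp=3, e=sp−y=-0.375; I=2.625, D=e−e_prev=-3.375; u=1/2·(-0.375)+1/4·2.625+3/2·(-3.375)=-4.59375; next y=1/10·3.375+1/2·(-4.59375)=-1.959375
n=2: y=-1.959375, sp=3, e=sp−y=4.959375; I=7.584375, D=e−e_prev=5.334375; u=1/2·4.959375+1/4·7.584375+3/2·5.334375≈12.377344; next y=1/10·(-1.959375)+1/2·12.377344≈5.992734
n=3: y≈5.992734, sp=3, e=sp−y≈-2.992734; I≈4.591641, D=e−e_prev≈-7.952109; u=1/2·(-2.992734)+1/4·4.591641+3/2·(-7.952109)≈-12.276621; next y=1/10·5.992734+1/2·(-12.276621)≈-5.539037
n=4: y≈-5.539037, sp=3, e=sp−y≈8.539037; I≈13.130678, D=e−e_prev≈11.531771; u=1/2·8.539037+1/4·13.130678+3/2·11.531771≈24.849845; next y=1/10·(-5.539037)+1/2·24.849845≈11.871019
n=5: y≈11.871019, sp=3, e=sp−y≈-8.871019; I≈4.259659, D=e−e_prev≈-17.410056; u=1/2·(-8.871019)+1/4·4.259659+3/2·(-17.410056)≈-29.485679; next y=1/10·11.871019+1/2·(-29.485679)≈-13.555737
n=6: y≈-13.555737, sp=3, e=sp−y≈16.555737; I≈20.815396, D=e−e_prev≈25.426756; u=1/2·16.555737+1/4·20.815396+3/2·25.426756≈51.621852; next y=1/10·(-13.555737)+1/2·51.621852≈24.455352
n=7: y≈24.455352, sp=3, e=sp−y≈-21.455352; I≈-0.639956, D=e−e_prev≈-38.011090; u=1/2·(-21.455352)+1/4·(-0.639956)+3/2·(-38.011090)≈-67.904300; next y=1/10·24.455352+1/2·(-67.904300)≈-31.506615
n=8: y≈-31.506615, sp=3, e=sp−y≈34.506615; I≈33.866659, D=e−e_prev≈55.961967; u=1/2·34.506615+1/4·33.866659+3/2·55.961967≈109.662923; next y=1/10·(-31.506615)+1/2·109.662923≈51.680800
n=9: y≈51.680800, sp=3, e=sp−y≈-48.680800; I≈-14.814141, D=e−e_prev≈-83.187415; u=1/2·(-48.680800)+1/4·(-14.814141)+3/2·(-83.187415)≈-152.825058; next y=1/10·51.680800+1/2·(-152.825058)≈-71.244449
n=10: y≈-71.244449, sp=3, e=sp−y≈74.244449; I≈59.430307, D=e−e_prev≈122.925249; u=1/2·74.244449+1/4·59.430307+3/2·122.925249≈236.367675; next y=1/10·(-71.244449)+1/2·236.367675≈111.059392
n=11: y≈111.059392, sp=3, e=sp−y≈-108.059392; I≈-48.629085, D=e−e_prev≈-182.303841; u=1/2·(-108.059392)+1/4·(-48.629085)+3/2·(-182.303841)≈-339.642729; next y=1/10·111.059392+1/2·(-339.642729)≈-158.715425
n=12: y≈-158.715425, sp=3, e=sp−y≈161.715425; I≈113.086340, D=e−e_prev≈269.774818; u=1/2·161.715425+1/4·113.086340+3/2·269.774818≈513.791524; next y=1/10·(-158.715425)+1/2·513.791524≈241.024220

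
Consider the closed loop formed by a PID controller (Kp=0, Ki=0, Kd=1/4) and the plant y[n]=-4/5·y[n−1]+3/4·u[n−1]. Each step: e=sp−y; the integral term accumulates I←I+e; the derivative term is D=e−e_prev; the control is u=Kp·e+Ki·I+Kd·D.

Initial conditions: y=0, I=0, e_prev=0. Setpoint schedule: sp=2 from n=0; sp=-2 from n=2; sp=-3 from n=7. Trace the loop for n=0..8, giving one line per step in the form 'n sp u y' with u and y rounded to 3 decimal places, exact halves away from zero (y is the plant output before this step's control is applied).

0 2 0.500 0.000
1 2 -0.094 0.375
2 -2 -0.814 -0.370
3 -2 -0.014 -0.314
4 -2 -0.139 0.241
5 -2 0.134 -0.297
6 -2 -0.159 0.338
7 -3 -0.068 -0.389
8 -3 -0.162 0.260

(exact arithmetic carried between steps; '≈' marks a value shown rounded to 6 d.p. or computed from one; I and e_prev carry over from the previous line; the table rounds u and y to 3 d.p., halves away from zero)
n=0: y=0, sp=2, e=sp−y=2; I=2, D=e−e_prev=2; u=0·2+0·2+1/4·2=0.5; next y=-4/5·0+3/4·0.5=0.375
n=1: y=0.375, sp=2, e=sp−y=1.625; I=3.625, D=e−e_prev=-0.375; u=0·1.625+0·3.625+1/4·(-0.375)=-0.09375; next y=-4/5·0.375+3/4·(-0.09375)≈-0.370313
n=2: y≈-0.370313, sp=-2, e=sp−y≈-1.629688; I≈1.995313, D=e−e_prev≈-3.254688; u=0·(-1.629688)+0·1.995313+1/4·(-3.254688)≈-0.813672; next y=-4/5·(-0.370313)+3/4·(-0.813672)≈-0.314004
n=3: y≈-0.314004, sp=-2, e=sp−y≈-1.685996; I≈0.309316, D=e−e_prev≈-0.056309; u=0·(-1.685996)+0·0.309316+1/4·(-0.056309)≈-0.014077; next y=-4/5·(-0.314004)+3/4·(-0.014077)≈0.240645
n=4: y≈0.240645, sp=-2, e=sp−y≈-2.240645; I≈-1.931329, D=e−e_prev≈-0.554649; u=0·(-2.240645)+0·(-1.931329)+1/4·(-0.554649)≈-0.138662; next y=-4/5·0.240645+3/4·(-0.138662)≈-0.296513
n=5: y≈-0.296513, sp=-2, e=sp−y≈-1.703487; I≈-3.634816, D=e−e_prev≈0.537158; u=0·(-1.703487)+0·(-3.634816)+1/4·0.537158≈0.134290; next y=-4/5·(-0.296513)+3/4·0.134290≈0.337928
n=6: y≈0.337928, sp=-2, e=sp−y≈-2.337928; I≈-5.972743, D=e−e_prev≈-0.634440; u=0·(-2.337928)+0·(-5.972743)+1/4·(-0.634440)≈-0.158610; next y=-4/5·0.337928+3/4·(-0.158610)≈-0.389300
n=7: y≈-0.389300, sp=-3, e=sp−y≈-2.610700; I≈-8.583444, D=e−e_prev≈-0.272773; u=0·(-2.610700)+0·(-8.583444)+1/4·(-0.272773)≈-0.068193; next y=-4/5·(-0.389300)+3/4·(-0.068193)≈0.260295
n=8: y≈0.260295, sp=-3, e=sp−y≈-3.260295; I≈-11.843739, D=e−e_prev≈-0.649594; u=0·(-3.260295)+0·(-11.843739)+1/4·(-0.649594)≈-0.162399; next y=-4/5·0.260295+3/4·(-0.162399)≈-0.330035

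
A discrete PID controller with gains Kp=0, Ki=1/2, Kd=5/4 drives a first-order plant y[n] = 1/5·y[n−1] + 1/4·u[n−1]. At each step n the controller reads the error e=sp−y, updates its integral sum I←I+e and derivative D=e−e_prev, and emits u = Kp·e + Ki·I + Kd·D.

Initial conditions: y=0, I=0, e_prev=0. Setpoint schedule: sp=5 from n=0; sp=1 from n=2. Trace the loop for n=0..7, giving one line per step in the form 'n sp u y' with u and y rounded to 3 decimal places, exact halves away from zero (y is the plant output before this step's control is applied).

0 5 8.750 0.000
1 5 1.172 2.188
2 1 0.862 0.730
3 1 4.821 0.362
4 1 3.076 1.278
5 1 4.525 1.025
6 1 3.651 1.336
7 1 4.146 1.180

(exact arithmetic carried between steps; '≈' marks a value shown rounded to 6 d.p. or computed from one; I and e_prev carry over from the previous line; the table rounds u and y to 3 d.p., halves away from zero)
n=0: y=0, sp=5, e=sp−y=5; I=5, D=e−e_prev=5; u=0·5+1/2·5+5/4·5=8.75; next y=1/5·0+1/4·8.75=2.1875
n=1: y=2.1875, sp=5, e=sp−y=2.8125; I=7.8125, D=e−e_prev=-2.1875; u=0·2.8125+1/2·7.8125+5/4·(-2.1875)=1.171875; next y=1/5·2.1875+1/4·1.171875≈0.730469
n=2: y≈0.730469, sp=1, e=sp−y≈0.269531; I≈8.082031, D=e−e_prev≈-2.542969; u=0·0.269531+1/2·8.082031+5/4·(-2.542969)≈0.862305; next y=1/5·0.730469+1/4·0.862305≈0.361670
n=3: y≈0.361670, sp=1, e=sp−y≈0.638330; I≈8.720361, D=e−e_prev≈0.368799; u=0·0.638330+1/2·8.720361+5/4·0.368799≈4.821179; next y=1/5·0.361670+1/4·4.821179≈1.277629
n=4: y≈1.277629, sp=1, e=sp−y≈-0.277629; I≈8.442733, D=e−e_prev≈-0.915959; u=0·(-0.277629)+1/2·8.442733+5/4·(-0.915959)≈3.076418; next y=1/5·1.277629+1/4·3.076418≈1.024630
n=5: y≈1.024630, sp=1, e=sp−y≈-0.024630; I≈8.418102, D=e−e_prev≈0.252999; u=0·(-0.024630)+1/2·8.418102+5/4·0.252999≈4.525299; next y=1/5·1.024630+1/4·4.525299≈1.336251
n=6: y≈1.336251, sp=1, e=sp−y≈-0.336251; I≈8.081851, D=e−e_prev≈-0.311621; u=0·(-0.336251)+1/2·8.081851+5/4·(-0.311621)≈3.651400; next y=1/5·1.336251+1/4·3.651400≈1.180100
n=7: y≈1.180100, sp=1, e=sp−y≈-0.180100; I≈7.901751, D=e−e_prev≈0.156151; u=0·(-0.180100)+1/2·7.901751+5/4·0.156151≈4.146064; next y=1/5·1.180100+1/4·4.146064≈1.272536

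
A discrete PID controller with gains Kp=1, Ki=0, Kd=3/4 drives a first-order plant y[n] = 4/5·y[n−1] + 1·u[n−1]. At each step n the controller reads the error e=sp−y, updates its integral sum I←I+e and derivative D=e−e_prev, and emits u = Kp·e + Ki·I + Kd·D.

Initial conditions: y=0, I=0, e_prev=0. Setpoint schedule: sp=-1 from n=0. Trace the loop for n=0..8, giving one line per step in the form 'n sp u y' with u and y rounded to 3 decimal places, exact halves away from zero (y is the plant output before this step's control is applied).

(exact arithmetic carried between steps; '≈' marks a value shown rounded to 6 d.p. or computed from one; I and e_prev carry over from the previous line; the table rounds u and y to 3 d.p., halves away from zero)
n=0: y=0, sp=-1, e=sp−y=-1; I=-1, D=e−e_prev=-1; u=1·(-1)+0·(-1)+3/4·(-1)=-1.75; next y=4/5·0+1·(-1.75)=-1.75
n=1: y=-1.75, sp=-1, e=sp−y=0.75; I=-0.25, D=e−e_prev=1.75; u=1·0.75+0·(-0.25)+3/4·1.75=2.0625; next y=4/5·(-1.75)+1·2.0625=0.6625
n=2: y=0.6625, sp=-1, e=sp−y=-1.6625; I=-1.9125, D=e−e_prev=-2.4125; u=1·(-1.6625)+0·(-1.9125)+3/4·(-2.4125)=-3.471875; next y=4/5·0.6625+1·(-3.471875)=-2.941875
n=3: y=-2.941875, sp=-1, e=sp−y=1.941875; I=0.029375, D=e−e_prev=3.604375; u=1·1.941875+0·0.029375+3/4·3.604375≈4.645156; next y=4/5·(-2.941875)+1·4.645156≈2.291656
n=4: y≈2.291656, sp=-1, e=sp−y≈-3.291656; I≈-3.262281, D=e−e_prev≈-5.233531; u=1·(-3.291656)+0·(-3.262281)+3/4·(-5.233531)≈-7.216805; next y=4/5·2.291656+1·(-7.216805)≈-5.383480
n=5: y≈-5.383480, sp=-1, e=sp−y≈4.383480; I≈1.121198, D=e−e_prev≈7.675136; u=1·4.383480+0·1.121198+3/4·7.675136≈10.139832; next y=4/5·(-5.383480)+1·10.139832≈5.833048
n=6: y≈5.833048, sp=-1, e=sp−y≈-6.833048; I≈-5.711849, D=e−e_prev≈-11.216528; u=1·(-6.833048)+0·(-5.711849)+3/4·(-11.216528)≈-15.245444; next y=4/5·5.833048+1·(-15.245444)≈-10.579005
n=7: y≈-10.579005, sp=-1, e=sp−y≈9.579005; I≈3.867156, D=e−e_prev≈16.412053; u=1·9.579005+0·3.867156+3/4·16.412053≈21.888045; next y=4/5·(-10.579005)+1·21.888045≈13.424841
n=8: y≈13.424841, sp=-1, e=sp−y≈-14.424841; I≈-10.557685, D=e−e_prev≈-24.003846; u=1·(-14.424841)+0·(-10.557685)+3/4·(-24.003846)≈-32.427726; next y=4/5·13.424841+1·(-32.427726)≈-21.687853

0 -1 -1.750 0.000
1 -1 2.063 -1.750
2 -1 -3.472 0.663
3 -1 4.645 -2.942
4 -1 -7.217 2.292
5 -1 10.140 -5.383
6 -1 -15.245 5.833
7 -1 21.888 -10.579
8 -1 -32.428 13.425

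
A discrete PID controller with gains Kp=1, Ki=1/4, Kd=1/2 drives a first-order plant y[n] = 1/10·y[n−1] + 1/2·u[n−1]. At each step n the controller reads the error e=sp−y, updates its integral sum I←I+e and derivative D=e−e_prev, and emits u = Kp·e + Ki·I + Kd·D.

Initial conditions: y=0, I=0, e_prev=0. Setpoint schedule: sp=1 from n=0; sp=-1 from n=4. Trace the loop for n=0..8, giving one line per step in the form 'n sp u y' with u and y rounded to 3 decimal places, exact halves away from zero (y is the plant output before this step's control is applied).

0 1 1.750 0.000
1 1 -0.031 0.875
2 1 1.843 0.072
3 1 0.174 0.929
4 -1 -1.569 0.180
5 -1 0.418 -0.767
6 -1 -1.687 0.132
7 -1 0.164 -0.830
8 -1 -1.811 -0.001

(exact arithmetic carried between steps; '≈' marks a value shown rounded to 6 d.p. or computed from one; I and e_prev carry over from the previous line; the table rounds u and y to 3 d.p., halves away from zero)
n=0: y=0, sp=1, e=sp−y=1; I=1, D=e−e_prev=1; u=1·1+1/4·1+1/2·1=1.75; next y=1/10·0+1/2·1.75=0.875
n=1: y=0.875, sp=1, e=sp−y=0.125; I=1.125, D=e−e_prev=-0.875; u=1·0.125+1/4·1.125+1/2·(-0.875)=-0.03125; next y=1/10·0.875+1/2·(-0.03125)=0.071875
n=2: y=0.071875, sp=1, e=sp−y=0.928125; I=2.053125, D=e−e_prev=0.803125; u=1·0.928125+1/4·2.053125+1/2·0.803125≈1.842969; next y=1/10·0.071875+1/2·1.842969≈0.928672
n=3: y≈0.928672, sp=1, e=sp−y≈0.071328; I≈2.124453, D=e−e_prev≈-0.856797; u=1·0.071328+1/4·2.124453+1/2·(-0.856797)≈0.174043; next y=1/10·0.928672+1/2·0.174043≈0.179889
n=4: y≈0.179889, sp=-1, e=sp−y≈-1.179889; I≈0.944564, D=e−e_prev≈-1.251217; u=1·(-1.179889)+1/4·0.944564+1/2·(-1.251217)≈-1.569356; next y=1/10·0.179889+1/2·(-1.569356)≈-0.766689
n=5: y≈-0.766689, sp=-1, e=sp−y≈-0.233311; I≈0.711254, D=e−e_prev≈0.946578; u=1·(-0.233311)+1/4·0.711254+1/2·0.946578≈0.417791; next y=1/10·(-0.766689)+1/2·0.417791≈0.132227
n=6: y≈0.132227, sp=-1, e=sp−y≈-1.132227; I≈-0.420973, D=e−e_prev≈-0.898916; u=1·(-1.132227)+1/4·(-0.420973)+1/2·(-0.898916)≈-1.686928; next y=1/10·0.132227+1/2·(-1.686928)≈-0.830241
n=7: y≈-0.830241, sp=-1, e=sp−y≈-0.169759; I≈-0.590732, D=e−e_prev≈0.962468; u=1·(-0.169759)+1/4·(-0.590732)+1/2·0.962468≈0.163792; next y=1/10·(-0.830241)+1/2·0.163792≈-0.001128
n=8: y≈-0.001128, sp=-1, e=sp−y≈-0.998872; I≈-1.589604, D=e−e_prev≈-0.829113; u=1·(-0.998872)+1/4·(-1.589604)+1/2·(-0.829113)≈-1.810830; next y=1/10·(-0.001128)+1/2·(-1.810830)≈-0.905528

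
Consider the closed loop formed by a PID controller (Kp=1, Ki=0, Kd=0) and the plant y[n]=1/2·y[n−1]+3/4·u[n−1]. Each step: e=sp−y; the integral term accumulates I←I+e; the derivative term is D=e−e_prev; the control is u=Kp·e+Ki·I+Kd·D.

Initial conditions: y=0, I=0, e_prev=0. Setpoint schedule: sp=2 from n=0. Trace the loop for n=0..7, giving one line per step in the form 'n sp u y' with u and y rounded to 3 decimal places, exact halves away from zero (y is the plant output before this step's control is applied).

0 2 2.000 0.000
1 2 0.500 1.500
2 2 0.875 1.125
3 2 0.781 1.219
4 2 0.805 1.195
5 2 0.799 1.201
6 2 0.800 1.200
7 2 0.800 1.200

(exact arithmetic carried between steps; '≈' marks a value shown rounded to 6 d.p. or computed from one; I and e_prev carry over from the previous line; the table rounds u and y to 3 d.p., halves away from zero)
n=0: y=0, sp=2, e=sp−y=2; I=2, D=e−e_prev=2; u=1·2+0·2+0·2=2; next y=1/2·0+3/4·2=1.5
n=1: y=1.5, sp=2, e=sp−y=0.5; I=2.5, D=e−e_prev=-1.5; u=1·0.5+0·2.5+0·(-1.5)=0.5; next y=1/2·1.5+3/4·0.5=1.125
n=2: y=1.125, sp=2, e=sp−y=0.875; I=3.375, D=e−e_prev=0.375; u=1·0.875+0·3.375+0·0.375=0.875; next y=1/2·1.125+3/4·0.875=1.21875
n=3: y=1.21875, sp=2, e=sp−y=0.78125; I=4.15625, D=e−e_prev=-0.09375; u=1·0.78125+0·4.15625+0·(-0.09375)=0.78125; next y=1/2·1.21875+3/4·0.78125≈1.195313
n=4: y≈1.195313, sp=2, e=sp−y≈0.804688; I≈4.960938, D=e−e_prev≈0.023438; u=1·0.804688+0·4.960938+0·0.023438≈0.804688; next y=1/2·1.195313+3/4·0.804688≈1.201172
n=5: y≈1.201172, sp=2, e=sp−y≈0.798828; I≈5.759766, D=e−e_prev≈-0.005859; u=1·0.798828+0·5.759766+0·(-0.005859)≈0.798828; next y=1/2·1.201172+3/4·0.798828≈1.199707
n=6: y≈1.199707, sp=2, e=sp−y≈0.800293; I≈6.560059, D=e−e_prev≈0.001465; u=1·0.800293+0·6.560059+0·0.001465≈0.800293; next y=1/2·1.199707+3/4·0.800293≈1.200073
n=7: y≈1.200073, sp=2, e=sp−y≈0.799927; I≈7.359985, D=e−e_prev≈-0.000366; u=1·0.799927+0·7.359985+0·(-0.000366)≈0.799927; next y=1/2·1.200073+3/4·0.799927≈1.199982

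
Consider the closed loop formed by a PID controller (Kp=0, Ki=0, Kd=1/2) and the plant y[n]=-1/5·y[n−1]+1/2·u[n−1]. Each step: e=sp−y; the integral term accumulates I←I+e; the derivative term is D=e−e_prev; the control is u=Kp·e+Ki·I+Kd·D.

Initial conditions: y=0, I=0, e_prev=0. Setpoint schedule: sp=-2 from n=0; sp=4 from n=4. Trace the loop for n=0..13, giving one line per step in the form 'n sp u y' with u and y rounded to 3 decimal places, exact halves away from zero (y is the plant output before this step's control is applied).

0 -2 -1.000 0.000
1 -2 0.250 -0.500
2 -2 -0.363 0.225
3 -2 0.226 -0.226
4 4 2.808 0.158
5 4 -0.607 1.372
6 4 0.975 -0.578
7 4 -0.591 0.603
8 4 0.510 -0.416
9 4 -0.377 0.338
10 4 0.297 -0.256
11 4 -0.228 0.200
12 4 0.177 -0.154
13 4 -0.137 0.119

(exact arithmetic carried between steps; '≈' marks a value shown rounded to 6 d.p. or computed from one; I and e_prev carry over from the previous line; the table rounds u and y to 3 d.p., halves away from zero)
n=0: y=0, sp=-2, e=sp−y=-2; I=-2, D=e−e_prev=-2; u=0·(-2)+0·(-2)+1/2·(-2)=-1; next y=-1/5·0+1/2·(-1)=-0.5
n=1: y=-0.5, sp=-2, e=sp−y=-1.5; I=-3.5, D=e−e_prev=0.5; u=0·(-1.5)+0·(-3.5)+1/2·0.5=0.25; next y=-1/5·(-0.5)+1/2·0.25=0.225
n=2: y=0.225, sp=-2, e=sp−y=-2.225; I=-5.725, D=e−e_prev=-0.725; u=0·(-2.225)+0·(-5.725)+1/2·(-0.725)=-0.3625; next y=-1/5·0.225+1/2·(-0.3625)=-0.22625
n=3: y=-0.22625, sp=-2, e=sp−y=-1.77375; I=-7.49875, D=e−e_prev=0.45125; u=0·(-1.77375)+0·(-7.49875)+1/2·0.45125=0.225625; next y=-1/5·(-0.22625)+1/2·0.225625≈0.158063
n=4: y≈0.158063, sp=4, e=sp−y≈3.841938; I≈-3.656813, D=e−e_prev≈5.615688; u=0·3.841938+0·(-3.656813)+1/2·5.615688≈2.807844; next y=-1/5·0.158063+1/2·2.807844≈1.372309
n=5: y≈1.372309, sp=4, e=sp−y≈2.627691; I≈-1.029122, D=e−e_prev≈-1.214247; u=0·2.627691+0·(-1.029122)+1/2·(-1.214247)≈-0.607123; next y=-1/5·1.372309+1/2·(-0.607123)≈-0.578024
n=6: y≈-0.578024, sp=4, e=sp−y≈4.578024; I≈3.548902, D=e−e_prev≈1.950333; u=0·4.578024+0·3.548902+1/2·1.950333≈0.975166; next y=-1/5·(-0.578024)+1/2·0.975166≈0.603188
n=7: y≈0.603188, sp=4, e=sp−y≈3.396812; I≈6.945714, D=e−e_prev≈-1.181212; u=0·3.396812+0·6.945714+1/2·(-1.181212)≈-0.590606; next y=-1/5·0.603188+1/2·(-0.590606)≈-0.415940
n=8: y≈-0.415940, sp=4, e=sp−y≈4.415940; I≈11.361654, D=e−e_prev≈1.019128; u=0·4.415940+0·11.361654+1/2·1.019128≈0.509564; next y=-1/5·(-0.415940)+1/2·0.509564≈0.337970
n=9: y≈0.337970, sp=4, e=sp−y≈3.662030; I≈15.023684, D=e−e_prev≈-0.753911; u=0·3.662030+0·15.023684+1/2·(-0.753911)≈-0.376955; next y=-1/5·0.337970+1/2·(-0.376955)≈-0.256072
n=10: y≈-0.256072, sp=4, e=sp−y≈4.256072; I≈19.279756, D=e−e_prev≈0.594042; u=0·4.256072+0·19.279756+1/2·0.594042≈0.297021; next y=-1/5·(-0.256072)+1/2·0.297021≈0.199725
n=11: y≈0.199725, sp=4, e=sp−y≈3.800275; I≈23.080031, D=e−e_prev≈-0.455797; u=0·3.800275+0·23.080031+1/2·(-0.455797)≈-0.227898; next y=-1/5·0.199725+1/2·(-0.227898)≈-0.153894
n=12: y≈-0.153894, sp=4, e=sp−y≈4.153894; I≈27.233925, D=e−e_prev≈0.353619; u=0·4.153894+0·27.233925+1/2·0.353619≈0.176809; next y=-1/5·(-0.153894)+1/2·0.176809≈0.119184
n=13: y≈0.119184, sp=4, e=sp−y≈3.880816; I≈31.114741, D=e−e_prev≈-0.273078; u=0·3.880816+0·31.114741+1/2·(-0.273078)≈-0.136539; next y=-1/5·0.119184+1/2·(-0.136539)≈-0.092106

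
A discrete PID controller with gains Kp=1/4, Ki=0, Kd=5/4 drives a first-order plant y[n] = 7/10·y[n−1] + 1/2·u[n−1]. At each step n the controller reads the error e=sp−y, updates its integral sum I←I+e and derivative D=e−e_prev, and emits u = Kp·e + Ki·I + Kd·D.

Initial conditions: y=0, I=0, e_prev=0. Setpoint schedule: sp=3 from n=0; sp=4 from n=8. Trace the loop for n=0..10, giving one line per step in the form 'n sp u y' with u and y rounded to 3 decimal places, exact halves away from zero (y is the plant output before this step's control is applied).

0 3 4.500 0.000
1 3 -2.625 2.250
2 3 3.169 0.263
3 3 -1.574 1.768
4 3 2.284 0.451
5 3 -0.873 1.458
6 3 1.696 0.584
7 3 -0.405 1.257
8 4 2.805 0.677
9 4 -0.969 1.877
10 4 2.102 0.829

(exact arithmetic carried between steps; '≈' marks a value shown rounded to 6 d.p. or computed from one; I and e_prev carry over from the previous line; the table rounds u and y to 3 d.p., halves away from zero)
n=0: y=0, sp=3, e=sp−y=3; I=3, D=e−e_prev=3; u=1/4·3+0·3+5/4·3=4.5; next y=7/10·0+1/2·4.5=2.25
n=1: y=2.25, sp=3, e=sp−y=0.75; I=3.75, D=e−e_prev=-2.25; u=1/4·0.75+0·3.75+5/4·(-2.25)=-2.625; next y=7/10·2.25+1/2·(-2.625)=0.2625
n=2: y=0.2625, sp=3, e=sp−y=2.7375; I=6.4875, D=e−e_prev=1.9875; u=1/4·2.7375+0·6.4875+5/4·1.9875=3.16875; next y=7/10·0.2625+1/2·3.16875=1.768125
n=3: y=1.768125, sp=3, e=sp−y=1.231875; I=7.719375, D=e−e_prev=-1.505625; u=1/4·1.231875+0·7.719375+5/4·(-1.505625)≈-1.574063; next y=7/10·1.768125+1/2·(-1.574063)≈0.450656
n=4: y≈0.450656, sp=3, e=sp−y≈2.549344; I≈10.268719, D=e−e_prev≈1.317469; u=1/4·2.549344+0·10.268719+5/4·1.317469≈2.284172; next y=7/10·0.450656+1/2·2.284172≈1.457545
n=5: y≈1.457545, sp=3, e=sp−y≈1.542455; I≈11.811173, D=e−e_prev≈-1.006889; u=1/4·1.542455+0·11.811173+5/4·(-1.006889)≈-0.872998; next y=7/10·1.457545+1/2·(-0.872998)≈0.583783
n=6: y≈0.583783, sp=3, e=sp−y≈2.416217; I≈14.227391, D=e−e_prev≈0.873762; u=1/4·2.416217+0·14.227391+5/4·0.873762≈1.696257; next y=7/10·0.583783+1/2·1.696257≈1.256777
n=7: y≈1.256777, sp=3, e=sp−y≈1.743223; I≈15.970614, D=e−e_prev≈-0.672994; u=1/4·1.743223+0·15.970614+5/4·(-0.672994)≈-0.405436; next y=7/10·1.256777+1/2·(-0.405436)≈0.677025
n=8: y≈0.677025, sp=4, e=sp−y≈3.322975; I≈19.293588, D=e−e_prev≈1.579751; u=1/4·3.322975+0·19.293588+5/4·1.579751≈2.805433; next y=7/10·0.677025+1/2·2.805433≈1.876634
n=9: y≈1.876634, sp=4, e=sp−y≈2.123366; I≈21.416954, D=e−e_prev≈-1.199609; u=1/4·2.123366+0·21.416954+5/4·(-1.199609)≈-0.968669; next y=7/10·1.876634+1/2·(-0.968669)≈0.829309
n=10: y≈0.829309, sp=4, e=sp−y≈3.170691; I≈24.587645, D=e−e_prev≈1.047325; u=1/4·3.170691+0·24.587645+5/4·1.047325≈2.101829; next y=7/10·0.829309+1/2·2.101829≈1.631431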